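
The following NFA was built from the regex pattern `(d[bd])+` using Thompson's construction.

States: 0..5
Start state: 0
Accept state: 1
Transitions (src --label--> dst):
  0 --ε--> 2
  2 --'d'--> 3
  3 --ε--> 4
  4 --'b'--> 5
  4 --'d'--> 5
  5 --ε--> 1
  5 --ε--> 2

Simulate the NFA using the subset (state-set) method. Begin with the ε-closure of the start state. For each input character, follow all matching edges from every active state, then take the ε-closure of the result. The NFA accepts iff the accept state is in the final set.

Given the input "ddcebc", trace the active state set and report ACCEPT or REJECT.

start: ε-closure({0}) = {0,2}
'd' @ 1: {3,4}
'd' @ 2: {1,2,5}  [accepting]
'c' @ 3: {}  — no active states
rest 'ebc' ignored (set empty)
end set {} — state 1 not in

Answer: REJECT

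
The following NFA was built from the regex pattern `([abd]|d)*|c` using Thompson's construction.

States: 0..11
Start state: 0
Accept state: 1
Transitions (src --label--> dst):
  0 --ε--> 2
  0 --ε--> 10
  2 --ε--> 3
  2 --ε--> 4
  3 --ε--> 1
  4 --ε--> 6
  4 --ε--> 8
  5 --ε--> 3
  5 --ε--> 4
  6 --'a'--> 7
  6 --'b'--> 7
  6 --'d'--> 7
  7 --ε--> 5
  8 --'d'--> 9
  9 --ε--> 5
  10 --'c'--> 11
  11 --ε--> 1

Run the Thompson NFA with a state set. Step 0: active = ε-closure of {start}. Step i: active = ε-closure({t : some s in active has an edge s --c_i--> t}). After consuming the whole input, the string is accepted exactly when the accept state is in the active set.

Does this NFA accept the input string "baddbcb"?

Answer: REJECT

Steps:
initial (ε-close {0}): {0,1,2,3,4,6,8,10}
'b' @ 1: {1,3,4,5,6,7,8}  [accepting]
'a' @ 2: {1,3,4,5,6,7,8}  [accepting]
'd' @ 3: {1,3,4,5,6,7,8,9}  [accepting]
'd' @ 4: {1,3,4,5,6,7,8,9}  [accepting]
'b' @ 5: {1,3,4,5,6,7,8}  [accepting]
'c' @ 6: {}  — no active states
rest 'b' ignored (set empty)
final: {}; accept 1 not in set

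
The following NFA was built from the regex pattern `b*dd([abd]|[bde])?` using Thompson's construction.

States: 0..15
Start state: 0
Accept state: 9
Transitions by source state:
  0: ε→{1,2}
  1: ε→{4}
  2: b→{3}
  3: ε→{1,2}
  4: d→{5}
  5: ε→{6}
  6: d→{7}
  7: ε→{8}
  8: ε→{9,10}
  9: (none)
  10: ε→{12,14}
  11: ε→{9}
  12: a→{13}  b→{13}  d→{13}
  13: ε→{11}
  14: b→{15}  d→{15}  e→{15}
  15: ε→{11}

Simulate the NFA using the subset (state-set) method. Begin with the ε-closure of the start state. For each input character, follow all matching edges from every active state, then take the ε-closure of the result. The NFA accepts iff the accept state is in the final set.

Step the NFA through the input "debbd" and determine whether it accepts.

Answer: REJECT

Derivation:
initial (ε-close {0}): {0,1,2,4}
'd' @ 1: {5,6}
'e' @ 2: {}  — dead — no transitions
rest 'bbd' ignored (set empty)
end set {} — state 9 not in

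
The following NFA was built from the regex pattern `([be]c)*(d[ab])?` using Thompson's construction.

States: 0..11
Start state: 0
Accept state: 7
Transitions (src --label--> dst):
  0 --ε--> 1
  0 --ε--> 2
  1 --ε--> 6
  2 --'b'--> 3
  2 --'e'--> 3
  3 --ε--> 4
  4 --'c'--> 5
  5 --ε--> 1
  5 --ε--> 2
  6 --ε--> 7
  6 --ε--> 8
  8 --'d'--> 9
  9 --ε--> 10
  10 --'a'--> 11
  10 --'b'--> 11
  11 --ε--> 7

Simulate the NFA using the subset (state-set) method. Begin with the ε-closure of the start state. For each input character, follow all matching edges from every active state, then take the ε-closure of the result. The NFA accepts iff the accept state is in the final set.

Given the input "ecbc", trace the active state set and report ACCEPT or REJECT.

Answer: ACCEPT

Steps:
initial (ε-close {0}): {0,1,2,6,7,8}
'e' @ 1: {3,4}
'c' @ 2: {1,2,5,6,7,8}  ✓accept
'b' @ 3: {3,4}
'c' @ 4: {1,2,5,6,7,8}  ✓accept
end set {1,2,5,6,7,8} — state 7 in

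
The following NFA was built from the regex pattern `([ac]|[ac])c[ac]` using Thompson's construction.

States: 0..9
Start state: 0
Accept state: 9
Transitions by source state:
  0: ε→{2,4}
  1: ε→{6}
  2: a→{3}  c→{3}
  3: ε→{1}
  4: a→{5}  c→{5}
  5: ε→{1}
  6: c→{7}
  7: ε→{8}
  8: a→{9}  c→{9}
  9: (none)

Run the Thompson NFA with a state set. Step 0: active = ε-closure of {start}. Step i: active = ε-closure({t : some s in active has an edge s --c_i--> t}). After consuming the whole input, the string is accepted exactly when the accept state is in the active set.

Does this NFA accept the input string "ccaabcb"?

Answer: REJECT

Derivation:
start: ε-closure({0}) = {0,2,4}
'c' @ 1: {1,3,5,6}
'c' @ 2: {7,8}
'a' @ 3: {9}  ✓accept
'a' @ 4: {}  — dead — no transitions
rest 'bcb' ignored (set empty)
end set {} — state 9 not in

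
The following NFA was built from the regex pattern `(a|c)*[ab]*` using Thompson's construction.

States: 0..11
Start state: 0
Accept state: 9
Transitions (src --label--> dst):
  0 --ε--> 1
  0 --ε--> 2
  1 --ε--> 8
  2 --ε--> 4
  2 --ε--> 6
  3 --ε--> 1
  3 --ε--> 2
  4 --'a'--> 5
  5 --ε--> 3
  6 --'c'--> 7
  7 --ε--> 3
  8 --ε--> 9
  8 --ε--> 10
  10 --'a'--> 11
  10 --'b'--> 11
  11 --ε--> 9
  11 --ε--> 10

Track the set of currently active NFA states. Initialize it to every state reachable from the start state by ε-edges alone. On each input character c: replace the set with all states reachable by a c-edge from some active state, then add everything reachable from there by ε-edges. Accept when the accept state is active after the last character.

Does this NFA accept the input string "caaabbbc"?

S₀ = ε-closure({0}) = {0,1,2,4,6,8,9,10}
'c' @ 1: {1,2,3,4,6,7,8,9,10}  (accept∈set)
'a' @ 2: {1,2,3,4,5,6,8,9,10,11}  (accept∈set)
'a' @ 3: {1,2,3,4,5,6,8,9,10,11}  (accept∈set)
'a' @ 4: {1,2,3,4,5,6,8,9,10,11}  (accept∈set)
'b' @ 5: {9,10,11}  (accept∈set)
'b' @ 6: {9,10,11}  (accept∈set)
'b' @ 7: {9,10,11}  (accept∈set)
'c' @ 8: {}  — dead — no transitions
final: {}; accept 9 not in set

Answer: REJECT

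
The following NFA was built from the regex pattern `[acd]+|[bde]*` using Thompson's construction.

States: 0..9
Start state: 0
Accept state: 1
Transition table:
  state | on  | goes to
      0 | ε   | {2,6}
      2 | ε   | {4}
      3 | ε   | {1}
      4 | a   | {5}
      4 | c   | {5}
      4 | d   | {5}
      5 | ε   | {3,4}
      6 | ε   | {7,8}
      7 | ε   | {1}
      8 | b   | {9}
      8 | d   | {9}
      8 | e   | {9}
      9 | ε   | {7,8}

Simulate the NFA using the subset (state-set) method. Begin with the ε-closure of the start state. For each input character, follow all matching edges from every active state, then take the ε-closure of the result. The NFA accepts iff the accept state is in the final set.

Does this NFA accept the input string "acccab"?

S₀ = ε-closure({0}) = {0,1,2,4,6,7,8}
'a' @ 1: {1,3,4,5}  [accepting]
'c' @ 2: {1,3,4,5}  [accepting]
'c' @ 3: {1,3,4,5}  [accepting]
'c' @ 4: {1,3,4,5}  [accepting]
'a' @ 5: {1,3,4,5}  [accepting]
'b' @ 6: {}  — no active states
after full input: {}  (accept=1 not in)

Answer: REJECT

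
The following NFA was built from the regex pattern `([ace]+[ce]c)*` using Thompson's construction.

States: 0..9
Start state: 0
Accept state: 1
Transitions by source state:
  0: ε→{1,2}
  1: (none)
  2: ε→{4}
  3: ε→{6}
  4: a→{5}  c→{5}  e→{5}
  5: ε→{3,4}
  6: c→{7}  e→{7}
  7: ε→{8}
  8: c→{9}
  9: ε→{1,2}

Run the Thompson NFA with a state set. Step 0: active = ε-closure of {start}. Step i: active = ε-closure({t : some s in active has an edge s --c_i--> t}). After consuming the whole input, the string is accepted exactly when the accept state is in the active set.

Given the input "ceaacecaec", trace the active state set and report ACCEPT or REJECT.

start: ε-closure({0}) = {0,1,2,4}
'c' @ 1: {3,4,5,6}
'e' @ 2: {3,4,5,6,7,8}
'a' @ 3: {3,4,5,6}
'a' @ 4: {3,4,5,6}
'c' @ 5: {3,4,5,6,7,8}
'e' @ 6: {3,4,5,6,7,8}
'c' @ 7: {1,2,3,4,5,6,7,8,9}  ✓accept
'a' @ 8: {3,4,5,6}
'e' @ 9: {3,4,5,6,7,8}
'c' @ 10: {1,2,3,4,5,6,7,8,9}  ✓accept
end set {1,2,3,4,5,6,7,8,9} — state 1 in

Answer: ACCEPT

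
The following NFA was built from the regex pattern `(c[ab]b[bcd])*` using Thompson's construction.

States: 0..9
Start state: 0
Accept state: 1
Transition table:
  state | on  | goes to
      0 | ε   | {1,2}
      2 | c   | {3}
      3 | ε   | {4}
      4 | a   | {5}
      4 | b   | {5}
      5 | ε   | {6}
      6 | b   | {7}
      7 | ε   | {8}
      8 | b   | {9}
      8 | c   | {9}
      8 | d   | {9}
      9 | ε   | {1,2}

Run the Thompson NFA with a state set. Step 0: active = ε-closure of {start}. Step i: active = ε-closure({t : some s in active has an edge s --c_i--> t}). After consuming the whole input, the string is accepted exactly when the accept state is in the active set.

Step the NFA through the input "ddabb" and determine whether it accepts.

Answer: REJECT

Steps:
start: ε-closure({0}) = {0,1,2}
'd' @ 1: {}  — dead — no transitions
rest 'dabb' ignored (set empty)
final: {}; accept 1 not in set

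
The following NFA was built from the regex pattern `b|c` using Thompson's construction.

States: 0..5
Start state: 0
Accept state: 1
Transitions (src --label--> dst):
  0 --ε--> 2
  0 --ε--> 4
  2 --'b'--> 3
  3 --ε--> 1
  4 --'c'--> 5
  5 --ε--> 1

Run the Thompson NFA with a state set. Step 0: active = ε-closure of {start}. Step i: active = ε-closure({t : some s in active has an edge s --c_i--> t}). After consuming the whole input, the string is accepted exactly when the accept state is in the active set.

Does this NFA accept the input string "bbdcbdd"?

Answer: REJECT

Trace:
S₀ = ε-closure({0}) = {0,2,4}
'b' @ 1: {1,3}  ✓accept
'b' @ 2: {}  — no active states
rest 'dcbdd' ignored (set empty)
after full input: {}  (accept=1 not in)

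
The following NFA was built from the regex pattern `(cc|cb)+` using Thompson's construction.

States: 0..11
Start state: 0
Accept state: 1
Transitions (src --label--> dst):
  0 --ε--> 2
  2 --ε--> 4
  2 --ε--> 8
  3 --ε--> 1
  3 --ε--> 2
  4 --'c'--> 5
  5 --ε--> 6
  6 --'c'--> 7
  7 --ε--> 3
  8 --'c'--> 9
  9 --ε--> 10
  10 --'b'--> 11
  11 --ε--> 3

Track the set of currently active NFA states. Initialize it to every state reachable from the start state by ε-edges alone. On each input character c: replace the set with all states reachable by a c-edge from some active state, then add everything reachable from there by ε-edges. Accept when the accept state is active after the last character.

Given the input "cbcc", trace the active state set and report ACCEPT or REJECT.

start: ε-closure({0}) = {0,2,4,8}
'c' @ 1: {5,6,9,10}
'b' @ 2: {1,2,3,4,8,11}  ✓accept
'c' @ 3: {5,6,9,10}
'c' @ 4: {1,2,3,4,7,8}  ✓accept
final: {1,2,3,4,7,8}; accept 1 in set

Answer: ACCEPT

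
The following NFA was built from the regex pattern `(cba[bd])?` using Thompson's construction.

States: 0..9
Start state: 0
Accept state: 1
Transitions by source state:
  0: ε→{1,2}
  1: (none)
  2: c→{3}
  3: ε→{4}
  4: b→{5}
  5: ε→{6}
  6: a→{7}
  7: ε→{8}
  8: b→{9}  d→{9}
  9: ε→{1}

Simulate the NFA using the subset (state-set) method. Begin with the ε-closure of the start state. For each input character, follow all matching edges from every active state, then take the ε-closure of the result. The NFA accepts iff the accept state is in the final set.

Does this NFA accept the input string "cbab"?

Answer: ACCEPT

Derivation:
S₀ = ε-closure({0}) = {0,1,2}
'c' @ 1: {3,4}
'b' @ 2: {5,6}
'a' @ 3: {7,8}
'b' @ 4: {1,9}  (accept∈set)
end set {1,9} — state 1 in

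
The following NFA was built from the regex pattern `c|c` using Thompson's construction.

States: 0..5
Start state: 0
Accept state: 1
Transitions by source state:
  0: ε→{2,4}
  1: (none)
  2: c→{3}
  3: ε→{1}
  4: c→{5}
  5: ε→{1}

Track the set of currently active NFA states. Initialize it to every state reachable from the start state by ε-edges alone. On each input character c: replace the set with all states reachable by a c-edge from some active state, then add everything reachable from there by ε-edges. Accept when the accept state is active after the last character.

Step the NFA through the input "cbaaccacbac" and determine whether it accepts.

initial (ε-close {0}): {0,2,4}
'c' @ 1: {1,3,5}  [accepting]
'b' @ 2: {}  — dead — no transitions
rest 'aaccacbac' ignored (set empty)
after full input: {}  (accept=1 not in)

Answer: REJECT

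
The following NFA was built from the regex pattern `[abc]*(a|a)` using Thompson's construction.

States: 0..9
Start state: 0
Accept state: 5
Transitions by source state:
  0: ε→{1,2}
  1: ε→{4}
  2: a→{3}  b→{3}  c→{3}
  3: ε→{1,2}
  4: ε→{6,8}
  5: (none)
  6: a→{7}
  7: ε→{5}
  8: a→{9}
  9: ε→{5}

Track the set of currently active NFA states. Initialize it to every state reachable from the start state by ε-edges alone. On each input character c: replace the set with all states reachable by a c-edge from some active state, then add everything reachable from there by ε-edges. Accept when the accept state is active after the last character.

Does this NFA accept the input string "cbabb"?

S₀ = ε-closure({0}) = {0,1,2,4,6,8}
'c' @ 1: {1,2,3,4,6,8}
'b' @ 2: {1,2,3,4,6,8}
'a' @ 3: {1,2,3,4,5,6,7,8,9}  (accept∈set)
'b' @ 4: {1,2,3,4,6,8}
'b' @ 5: {1,2,3,4,6,8}
end set {1,2,3,4,6,8} — state 5 not in

Answer: REJECT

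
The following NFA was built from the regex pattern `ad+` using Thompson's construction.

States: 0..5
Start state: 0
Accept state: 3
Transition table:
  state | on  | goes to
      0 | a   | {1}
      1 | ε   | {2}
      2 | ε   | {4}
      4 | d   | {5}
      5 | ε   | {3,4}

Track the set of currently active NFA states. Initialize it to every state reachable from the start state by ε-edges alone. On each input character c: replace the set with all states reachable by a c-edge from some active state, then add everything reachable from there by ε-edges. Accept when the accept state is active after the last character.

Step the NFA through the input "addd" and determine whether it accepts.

Answer: ACCEPT

Derivation:
initial (ε-close {0}): {0}
'a' @ 1: {1,2,4}
'd' @ 2: {3,4,5}  [accepting]
'd' @ 3: {3,4,5}  [accepting]
'd' @ 4: {3,4,5}  [accepting]
final: {3,4,5}; accept 3 in set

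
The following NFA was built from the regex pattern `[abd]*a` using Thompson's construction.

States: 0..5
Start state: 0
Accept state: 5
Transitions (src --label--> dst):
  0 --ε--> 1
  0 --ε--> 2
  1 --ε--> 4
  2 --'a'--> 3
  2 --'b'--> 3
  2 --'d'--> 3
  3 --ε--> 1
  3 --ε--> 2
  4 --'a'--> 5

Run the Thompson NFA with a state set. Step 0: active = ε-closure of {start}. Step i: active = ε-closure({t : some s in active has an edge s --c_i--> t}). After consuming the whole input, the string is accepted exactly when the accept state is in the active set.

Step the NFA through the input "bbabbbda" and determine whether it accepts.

Answer: ACCEPT

Steps:
S₀ = ε-closure({0}) = {0,1,2,4}
'b' @ 1: {1,2,3,4}
'b' @ 2: {1,2,3,4}
'a' @ 3: {1,2,3,4,5}  ✓accept
'b' @ 4: {1,2,3,4}
'b' @ 5: {1,2,3,4}
'b' @ 6: {1,2,3,4}
'd' @ 7: {1,2,3,4}
'a' @ 8: {1,2,3,4,5}  ✓accept
final: {1,2,3,4,5}; accept 5 in set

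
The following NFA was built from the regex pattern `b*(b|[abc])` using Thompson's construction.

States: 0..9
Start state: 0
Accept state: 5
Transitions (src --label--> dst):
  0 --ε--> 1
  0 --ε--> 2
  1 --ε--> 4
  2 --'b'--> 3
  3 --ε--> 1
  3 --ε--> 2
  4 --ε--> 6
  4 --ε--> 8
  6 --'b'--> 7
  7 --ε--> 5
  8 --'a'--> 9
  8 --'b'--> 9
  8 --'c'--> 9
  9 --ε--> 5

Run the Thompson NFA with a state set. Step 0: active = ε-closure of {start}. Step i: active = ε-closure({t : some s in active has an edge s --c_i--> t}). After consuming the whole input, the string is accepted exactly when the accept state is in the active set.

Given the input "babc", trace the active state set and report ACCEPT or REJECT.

S₀ = ε-closure({0}) = {0,1,2,4,6,8}
'b' @ 1: {1,2,3,4,5,6,7,8,9}  (accept∈set)
'a' @ 2: {5,9}  (accept∈set)
'b' @ 3: {}  — dead — no transitions
rest 'c' ignored (set empty)
after full input: {}  (accept=5 not in)

Answer: REJECT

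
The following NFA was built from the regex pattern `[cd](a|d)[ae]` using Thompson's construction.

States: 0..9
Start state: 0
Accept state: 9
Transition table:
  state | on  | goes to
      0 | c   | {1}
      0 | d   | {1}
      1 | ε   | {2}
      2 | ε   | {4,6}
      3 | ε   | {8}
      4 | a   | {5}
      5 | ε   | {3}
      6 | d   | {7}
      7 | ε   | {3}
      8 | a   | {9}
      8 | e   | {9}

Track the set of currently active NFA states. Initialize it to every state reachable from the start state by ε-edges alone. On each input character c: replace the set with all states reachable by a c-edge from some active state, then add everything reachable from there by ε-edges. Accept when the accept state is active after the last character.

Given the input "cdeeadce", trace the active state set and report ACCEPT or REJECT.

initial (ε-close {0}): {0}
'c' @ 1: {1,2,4,6}
'd' @ 2: {3,7,8}
'e' @ 3: {9}  [accepting]
'e' @ 4: {}  — state set empty
rest 'adce' ignored (set empty)
final: {}; accept 9 not in set

Answer: REJECT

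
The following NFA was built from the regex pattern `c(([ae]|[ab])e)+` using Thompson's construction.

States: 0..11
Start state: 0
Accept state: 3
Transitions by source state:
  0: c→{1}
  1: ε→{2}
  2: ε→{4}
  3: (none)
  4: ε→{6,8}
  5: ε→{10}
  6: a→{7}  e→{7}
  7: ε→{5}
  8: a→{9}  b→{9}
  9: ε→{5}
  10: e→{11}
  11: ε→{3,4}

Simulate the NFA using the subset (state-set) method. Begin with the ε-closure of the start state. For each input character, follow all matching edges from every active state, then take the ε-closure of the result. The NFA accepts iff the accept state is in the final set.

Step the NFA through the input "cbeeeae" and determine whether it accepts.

Answer: ACCEPT

Trace:
start: ε-closure({0}) = {0}
'c' @ 1: {1,2,4,6,8}
'b' @ 2: {5,9,10}
'e' @ 3: {3,4,6,8,11}  ✓accept
'e' @ 4: {5,7,10}
'e' @ 5: {3,4,6,8,11}  ✓accept
'a' @ 6: {5,7,9,10}
'e' @ 7: {3,4,6,8,11}  ✓accept
end set {3,4,6,8,11} — state 3 in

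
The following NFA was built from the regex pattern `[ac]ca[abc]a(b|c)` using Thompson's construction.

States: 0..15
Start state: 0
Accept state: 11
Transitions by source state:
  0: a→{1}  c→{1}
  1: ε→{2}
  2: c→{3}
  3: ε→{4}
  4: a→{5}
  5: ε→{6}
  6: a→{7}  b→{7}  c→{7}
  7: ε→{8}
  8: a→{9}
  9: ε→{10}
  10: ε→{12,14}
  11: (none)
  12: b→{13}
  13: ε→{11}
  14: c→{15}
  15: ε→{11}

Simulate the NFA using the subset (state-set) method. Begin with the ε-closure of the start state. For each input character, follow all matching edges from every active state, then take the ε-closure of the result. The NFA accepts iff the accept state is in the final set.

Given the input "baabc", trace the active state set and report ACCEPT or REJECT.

Answer: REJECT

Derivation:
S₀ = ε-closure({0}) = {0}
'b' @ 1: {}  — no active states
rest 'aabc' ignored (set empty)
end set {} — state 11 not in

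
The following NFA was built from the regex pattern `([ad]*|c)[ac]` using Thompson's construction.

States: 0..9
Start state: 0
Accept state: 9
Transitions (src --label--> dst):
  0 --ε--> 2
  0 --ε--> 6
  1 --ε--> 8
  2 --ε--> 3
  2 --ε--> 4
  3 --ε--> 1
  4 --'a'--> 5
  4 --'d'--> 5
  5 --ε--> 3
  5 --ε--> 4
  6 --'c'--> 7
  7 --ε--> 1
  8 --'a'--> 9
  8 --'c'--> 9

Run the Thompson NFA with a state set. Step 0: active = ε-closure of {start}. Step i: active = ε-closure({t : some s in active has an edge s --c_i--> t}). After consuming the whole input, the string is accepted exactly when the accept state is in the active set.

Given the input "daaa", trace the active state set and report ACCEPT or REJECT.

Answer: ACCEPT

Trace:
initial (ε-close {0}): {0,1,2,3,4,6,8}
'd' @ 1: {1,3,4,5,8}
'a' @ 2: {1,3,4,5,8,9}  (accept∈set)
'a' @ 3: {1,3,4,5,8,9}  (accept∈set)
'a' @ 4: {1,3,4,5,8,9}  (accept∈set)
final: {1,3,4,5,8,9}; accept 9 in set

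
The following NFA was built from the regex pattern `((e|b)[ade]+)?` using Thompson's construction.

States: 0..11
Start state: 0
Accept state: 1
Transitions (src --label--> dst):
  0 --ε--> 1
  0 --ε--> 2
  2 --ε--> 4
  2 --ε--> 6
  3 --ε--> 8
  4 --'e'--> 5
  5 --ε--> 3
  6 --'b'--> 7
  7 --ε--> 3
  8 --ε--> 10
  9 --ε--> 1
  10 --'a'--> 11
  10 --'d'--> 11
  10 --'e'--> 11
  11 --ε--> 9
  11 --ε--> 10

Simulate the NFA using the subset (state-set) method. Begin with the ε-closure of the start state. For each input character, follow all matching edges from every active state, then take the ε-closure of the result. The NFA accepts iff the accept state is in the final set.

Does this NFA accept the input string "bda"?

Answer: ACCEPT

Trace:
initial (ε-close {0}): {0,1,2,4,6}
'b' @ 1: {3,7,8,10}
'd' @ 2: {1,9,10,11}  [accepting]
'a' @ 3: {1,9,10,11}  [accepting]
end set {1,9,10,11} — state 1 in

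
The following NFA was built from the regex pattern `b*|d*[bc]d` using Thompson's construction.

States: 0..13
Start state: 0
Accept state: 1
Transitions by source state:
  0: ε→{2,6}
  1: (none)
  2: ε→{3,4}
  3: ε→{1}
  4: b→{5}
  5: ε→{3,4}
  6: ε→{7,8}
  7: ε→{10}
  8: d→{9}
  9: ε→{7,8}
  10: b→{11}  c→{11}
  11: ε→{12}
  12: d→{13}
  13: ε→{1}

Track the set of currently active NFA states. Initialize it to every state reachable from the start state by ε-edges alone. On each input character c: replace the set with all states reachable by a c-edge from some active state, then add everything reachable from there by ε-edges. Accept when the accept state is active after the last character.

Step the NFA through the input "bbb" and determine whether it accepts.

Answer: ACCEPT

Steps:
S₀ = ε-closure({0}) = {0,1,2,3,4,6,7,8,10}
'b' @ 1: {1,3,4,5,11,12}  (accept∈set)
'b' @ 2: {1,3,4,5}  (accept∈set)
'b' @ 3: {1,3,4,5}  (accept∈set)
after full input: {1,3,4,5}  (accept=1 in)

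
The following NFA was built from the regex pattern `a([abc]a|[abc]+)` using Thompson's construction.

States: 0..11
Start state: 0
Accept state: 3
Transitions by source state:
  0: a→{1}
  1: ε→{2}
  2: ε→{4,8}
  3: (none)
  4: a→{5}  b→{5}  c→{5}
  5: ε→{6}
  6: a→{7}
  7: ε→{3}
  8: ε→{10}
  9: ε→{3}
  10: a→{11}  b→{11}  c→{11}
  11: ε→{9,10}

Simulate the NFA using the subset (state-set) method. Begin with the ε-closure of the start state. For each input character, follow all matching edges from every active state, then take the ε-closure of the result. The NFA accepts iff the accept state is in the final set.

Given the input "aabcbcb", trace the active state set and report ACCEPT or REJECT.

Answer: ACCEPT

Trace:
initial (ε-close {0}): {0}
'a' @ 1: {1,2,4,8,10}
'a' @ 2: {3,5,6,9,10,11}  [accepting]
'b' @ 3: {3,9,10,11}  [accepting]
'c' @ 4: {3,9,10,11}  [accepting]
'b' @ 5: {3,9,10,11}  [accepting]
'c' @ 6: {3,9,10,11}  [accepting]
'b' @ 7: {3,9,10,11}  [accepting]
after full input: {3,9,10,11}  (accept=3 in)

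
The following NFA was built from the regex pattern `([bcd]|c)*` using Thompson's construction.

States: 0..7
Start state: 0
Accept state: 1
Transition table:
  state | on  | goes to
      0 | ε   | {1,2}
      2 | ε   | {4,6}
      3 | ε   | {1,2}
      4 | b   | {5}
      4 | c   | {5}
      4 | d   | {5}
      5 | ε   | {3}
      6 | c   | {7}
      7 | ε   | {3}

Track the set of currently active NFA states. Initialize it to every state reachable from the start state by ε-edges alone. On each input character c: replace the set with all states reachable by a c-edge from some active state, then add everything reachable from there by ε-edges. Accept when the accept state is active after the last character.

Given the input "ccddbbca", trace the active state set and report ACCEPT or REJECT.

Answer: REJECT

Steps:
start: ε-closure({0}) = {0,1,2,4,6}
'c' @ 1: {1,2,3,4,5,6,7}  (accept∈set)
'c' @ 2: {1,2,3,4,5,6,7}  (accept∈set)
'd' @ 3: {1,2,3,4,5,6}  (accept∈set)
'd' @ 4: {1,2,3,4,5,6}  (accept∈set)
'b' @ 5: {1,2,3,4,5,6}  (accept∈set)
'b' @ 6: {1,2,3,4,5,6}  (accept∈set)
'c' @ 7: {1,2,3,4,5,6,7}  (accept∈set)
'a' @ 8: {}  — state set empty
after full input: {}  (accept=1 not in)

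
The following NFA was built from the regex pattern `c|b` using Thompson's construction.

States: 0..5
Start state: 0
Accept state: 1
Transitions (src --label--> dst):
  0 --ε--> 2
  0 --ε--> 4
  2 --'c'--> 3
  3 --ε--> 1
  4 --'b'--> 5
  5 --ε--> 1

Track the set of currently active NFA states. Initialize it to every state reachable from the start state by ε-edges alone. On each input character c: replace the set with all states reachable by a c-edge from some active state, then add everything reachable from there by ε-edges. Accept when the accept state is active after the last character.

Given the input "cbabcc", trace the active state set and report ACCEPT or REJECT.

Answer: REJECT

Derivation:
S₀ = ε-closure({0}) = {0,2,4}
'c' @ 1: {1,3}  ✓accept
'b' @ 2: {}  — no active states
rest 'abcc' ignored (set empty)
end set {} — state 1 not in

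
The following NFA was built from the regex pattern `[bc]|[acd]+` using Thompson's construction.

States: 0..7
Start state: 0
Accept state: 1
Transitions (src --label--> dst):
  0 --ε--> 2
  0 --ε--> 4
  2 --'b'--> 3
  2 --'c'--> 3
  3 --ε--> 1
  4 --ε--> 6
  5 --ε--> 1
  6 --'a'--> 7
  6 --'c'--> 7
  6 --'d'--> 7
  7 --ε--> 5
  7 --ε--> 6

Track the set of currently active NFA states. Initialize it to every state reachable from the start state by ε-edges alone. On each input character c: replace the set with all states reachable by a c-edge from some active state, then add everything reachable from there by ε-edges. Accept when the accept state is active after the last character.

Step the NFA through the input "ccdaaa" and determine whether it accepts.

Answer: ACCEPT

Steps:
S₀ = ε-closure({0}) = {0,2,4,6}
'c' @ 1: {1,3,5,6,7}  ✓accept
'c' @ 2: {1,5,6,7}  ✓accept
'd' @ 3: {1,5,6,7}  ✓accept
'a' @ 4: {1,5,6,7}  ✓accept
'a' @ 5: {1,5,6,7}  ✓accept
'a' @ 6: {1,5,6,7}  ✓accept
final: {1,5,6,7}; accept 1 in set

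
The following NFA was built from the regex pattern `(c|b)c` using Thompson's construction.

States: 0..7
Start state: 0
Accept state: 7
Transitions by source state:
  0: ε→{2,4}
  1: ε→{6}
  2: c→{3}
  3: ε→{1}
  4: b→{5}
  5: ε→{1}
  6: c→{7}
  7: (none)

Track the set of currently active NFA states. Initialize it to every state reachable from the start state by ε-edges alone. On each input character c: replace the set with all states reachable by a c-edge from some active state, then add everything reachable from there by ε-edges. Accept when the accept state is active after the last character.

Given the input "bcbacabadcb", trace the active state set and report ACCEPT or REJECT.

Answer: REJECT

Derivation:
start: ε-closure({0}) = {0,2,4}
'b' @ 1: {1,5,6}
'c' @ 2: {7}  ✓accept
'b' @ 3: {}  — no active states
rest 'acabadcb' ignored (set empty)
after full input: {}  (accept=7 not in)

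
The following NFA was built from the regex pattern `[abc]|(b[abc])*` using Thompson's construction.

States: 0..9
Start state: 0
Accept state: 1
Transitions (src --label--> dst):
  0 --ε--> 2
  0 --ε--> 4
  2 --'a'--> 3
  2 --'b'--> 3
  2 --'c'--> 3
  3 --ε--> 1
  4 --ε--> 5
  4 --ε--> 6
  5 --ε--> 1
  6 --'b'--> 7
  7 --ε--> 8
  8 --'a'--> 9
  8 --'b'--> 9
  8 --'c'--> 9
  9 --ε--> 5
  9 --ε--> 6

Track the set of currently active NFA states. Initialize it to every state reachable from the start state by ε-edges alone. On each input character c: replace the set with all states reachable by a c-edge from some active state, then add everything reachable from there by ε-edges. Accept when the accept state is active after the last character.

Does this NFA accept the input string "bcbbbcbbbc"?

Answer: ACCEPT

Steps:
start: ε-closure({0}) = {0,1,2,4,5,6}
'b' @ 1: {1,3,7,8}  ✓accept
'c' @ 2: {1,5,6,9}  ✓accept
'b' @ 3: {7,8}
'b' @ 4: {1,5,6,9}  ✓accept
'b' @ 5: {7,8}
'c' @ 6: {1,5,6,9}  ✓accept
'b' @ 7: {7,8}
'b' @ 8: {1,5,6,9}  ✓accept
'b' @ 9: {7,8}
'c' @ 10: {1,5,6,9}  ✓accept
end set {1,5,6,9} — state 1 in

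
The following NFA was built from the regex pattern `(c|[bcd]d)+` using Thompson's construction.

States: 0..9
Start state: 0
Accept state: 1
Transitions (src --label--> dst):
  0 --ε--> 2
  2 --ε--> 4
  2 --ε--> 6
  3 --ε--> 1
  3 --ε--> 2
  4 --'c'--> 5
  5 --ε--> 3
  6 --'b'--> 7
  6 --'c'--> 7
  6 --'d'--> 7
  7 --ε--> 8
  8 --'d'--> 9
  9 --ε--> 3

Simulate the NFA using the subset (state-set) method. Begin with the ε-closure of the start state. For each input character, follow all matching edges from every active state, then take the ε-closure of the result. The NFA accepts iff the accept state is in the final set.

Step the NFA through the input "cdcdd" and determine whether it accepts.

S₀ = ε-closure({0}) = {0,2,4,6}
'c' @ 1: {1,2,3,4,5,6,7,8}  [accepting]
'd' @ 2: {1,2,3,4,6,7,8,9}  [accepting]
'c' @ 3: {1,2,3,4,5,6,7,8}  [accepting]
'd' @ 4: {1,2,3,4,6,7,8,9}  [accepting]
'd' @ 5: {1,2,3,4,6,7,8,9}  [accepting]
end set {1,2,3,4,6,7,8,9} — state 1 in

Answer: ACCEPT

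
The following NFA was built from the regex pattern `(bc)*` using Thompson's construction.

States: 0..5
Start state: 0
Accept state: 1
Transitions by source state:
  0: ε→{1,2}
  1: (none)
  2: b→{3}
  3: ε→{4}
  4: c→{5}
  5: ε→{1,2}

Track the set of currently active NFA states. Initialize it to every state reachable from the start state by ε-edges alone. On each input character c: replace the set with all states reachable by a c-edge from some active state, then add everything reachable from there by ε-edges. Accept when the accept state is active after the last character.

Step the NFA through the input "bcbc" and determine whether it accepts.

Answer: ACCEPT

Derivation:
S₀ = ε-closure({0}) = {0,1,2}
'b' @ 1: {3,4}
'c' @ 2: {1,2,5}  (accept∈set)
'b' @ 3: {3,4}
'c' @ 4: {1,2,5}  (accept∈set)
end set {1,2,5} — state 1 in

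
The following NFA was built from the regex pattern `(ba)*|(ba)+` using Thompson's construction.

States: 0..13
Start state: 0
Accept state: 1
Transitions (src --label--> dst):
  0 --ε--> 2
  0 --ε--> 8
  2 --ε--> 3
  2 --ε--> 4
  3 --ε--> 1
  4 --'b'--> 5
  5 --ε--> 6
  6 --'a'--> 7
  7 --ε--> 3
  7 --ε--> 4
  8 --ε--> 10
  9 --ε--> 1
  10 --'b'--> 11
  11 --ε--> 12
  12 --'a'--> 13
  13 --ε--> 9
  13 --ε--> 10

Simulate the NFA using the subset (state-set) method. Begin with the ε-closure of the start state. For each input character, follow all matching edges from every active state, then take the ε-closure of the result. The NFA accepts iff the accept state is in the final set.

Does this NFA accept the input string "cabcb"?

S₀ = ε-closure({0}) = {0,1,2,3,4,8,10}
'c' @ 1: {}  — dead — no transitions
rest 'abcb' ignored (set empty)
end set {} — state 1 not in

Answer: REJECT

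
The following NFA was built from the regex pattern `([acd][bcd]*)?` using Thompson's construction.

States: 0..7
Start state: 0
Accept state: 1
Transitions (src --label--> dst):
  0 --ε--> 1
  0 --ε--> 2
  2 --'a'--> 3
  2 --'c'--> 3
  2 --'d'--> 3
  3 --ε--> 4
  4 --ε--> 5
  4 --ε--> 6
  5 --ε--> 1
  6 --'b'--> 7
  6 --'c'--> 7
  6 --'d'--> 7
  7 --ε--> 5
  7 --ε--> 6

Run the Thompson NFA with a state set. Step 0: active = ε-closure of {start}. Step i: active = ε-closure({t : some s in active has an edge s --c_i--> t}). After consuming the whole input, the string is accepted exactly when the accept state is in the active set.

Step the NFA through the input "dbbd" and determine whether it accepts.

start: ε-closure({0}) = {0,1,2}
'd' @ 1: {1,3,4,5,6}  (accept∈set)
'b' @ 2: {1,5,6,7}  (accept∈set)
'b' @ 3: {1,5,6,7}  (accept∈set)
'd' @ 4: {1,5,6,7}  (accept∈set)
end set {1,5,6,7} — state 1 in

Answer: ACCEPT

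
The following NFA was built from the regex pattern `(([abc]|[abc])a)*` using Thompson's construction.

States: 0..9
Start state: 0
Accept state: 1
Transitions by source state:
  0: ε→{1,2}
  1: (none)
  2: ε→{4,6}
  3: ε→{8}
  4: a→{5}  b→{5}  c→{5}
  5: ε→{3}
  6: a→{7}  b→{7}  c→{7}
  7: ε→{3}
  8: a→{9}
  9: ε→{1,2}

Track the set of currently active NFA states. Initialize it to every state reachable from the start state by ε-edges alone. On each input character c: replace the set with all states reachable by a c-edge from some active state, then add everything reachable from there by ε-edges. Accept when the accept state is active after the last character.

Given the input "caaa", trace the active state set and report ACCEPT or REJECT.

initial (ε-close {0}): {0,1,2,4,6}
'c' @ 1: {3,5,7,8}
'a' @ 2: {1,2,4,6,9}  ✓accept
'a' @ 3: {3,5,7,8}
'a' @ 4: {1,2,4,6,9}  ✓accept
end set {1,2,4,6,9} — state 1 in

Answer: ACCEPT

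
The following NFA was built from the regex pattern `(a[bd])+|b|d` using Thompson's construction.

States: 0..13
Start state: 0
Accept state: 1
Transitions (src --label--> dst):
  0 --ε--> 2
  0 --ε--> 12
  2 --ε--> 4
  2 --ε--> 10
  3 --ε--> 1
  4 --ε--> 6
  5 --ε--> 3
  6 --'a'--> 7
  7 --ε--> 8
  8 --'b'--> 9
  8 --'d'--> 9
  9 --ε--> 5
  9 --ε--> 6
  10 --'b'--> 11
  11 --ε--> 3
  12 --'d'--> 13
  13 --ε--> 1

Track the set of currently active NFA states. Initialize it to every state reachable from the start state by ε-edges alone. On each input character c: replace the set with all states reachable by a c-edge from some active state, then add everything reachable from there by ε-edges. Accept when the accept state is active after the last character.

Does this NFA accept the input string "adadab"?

initial (ε-close {0}): {0,2,4,6,10,12}
'a' @ 1: {7,8}
'd' @ 2: {1,3,5,6,9}  [accepting]
'a' @ 3: {7,8}
'd' @ 4: {1,3,5,6,9}  [accepting]
'a' @ 5: {7,8}
'b' @ 6: {1,3,5,6,9}  [accepting]
end set {1,3,5,6,9} — state 1 in

Answer: ACCEPT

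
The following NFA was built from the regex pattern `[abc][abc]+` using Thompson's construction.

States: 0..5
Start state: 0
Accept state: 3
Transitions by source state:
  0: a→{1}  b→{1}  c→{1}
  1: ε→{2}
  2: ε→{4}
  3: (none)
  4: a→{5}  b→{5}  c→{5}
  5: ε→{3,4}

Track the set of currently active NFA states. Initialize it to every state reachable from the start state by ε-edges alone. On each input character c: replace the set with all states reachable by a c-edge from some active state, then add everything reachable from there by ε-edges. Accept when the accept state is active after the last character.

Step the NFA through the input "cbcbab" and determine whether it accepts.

Answer: ACCEPT

Steps:
initial (ε-close {0}): {0}
'c' @ 1: {1,2,4}
'b' @ 2: {3,4,5}  ✓accept
'c' @ 3: {3,4,5}  ✓accept
'b' @ 4: {3,4,5}  ✓accept
'a' @ 5: {3,4,5}  ✓accept
'b' @ 6: {3,4,5}  ✓accept
after full input: {3,4,5}  (accept=3 in)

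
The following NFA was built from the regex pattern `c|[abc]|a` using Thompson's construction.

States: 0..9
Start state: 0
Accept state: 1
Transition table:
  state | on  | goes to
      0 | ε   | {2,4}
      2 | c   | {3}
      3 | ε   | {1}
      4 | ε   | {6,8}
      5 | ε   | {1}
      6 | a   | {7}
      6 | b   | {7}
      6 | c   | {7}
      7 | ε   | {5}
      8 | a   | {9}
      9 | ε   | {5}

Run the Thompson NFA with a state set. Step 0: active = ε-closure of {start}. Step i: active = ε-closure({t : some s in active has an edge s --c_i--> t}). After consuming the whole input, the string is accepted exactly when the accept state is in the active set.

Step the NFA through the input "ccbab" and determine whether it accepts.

S₀ = ε-closure({0}) = {0,2,4,6,8}
'c' @ 1: {1,3,5,7}  (accept∈set)
'c' @ 2: {}  — no active states
rest 'bab' ignored (set empty)
final: {}; accept 1 not in set

Answer: REJECT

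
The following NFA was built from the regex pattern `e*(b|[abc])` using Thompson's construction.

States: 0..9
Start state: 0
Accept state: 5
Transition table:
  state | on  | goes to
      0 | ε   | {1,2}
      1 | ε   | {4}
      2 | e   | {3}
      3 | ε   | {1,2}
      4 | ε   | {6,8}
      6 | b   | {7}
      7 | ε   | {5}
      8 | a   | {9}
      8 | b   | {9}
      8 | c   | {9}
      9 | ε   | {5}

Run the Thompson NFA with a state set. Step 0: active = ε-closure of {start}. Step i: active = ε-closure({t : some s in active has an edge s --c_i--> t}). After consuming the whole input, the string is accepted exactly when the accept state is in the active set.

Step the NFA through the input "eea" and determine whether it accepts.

Answer: ACCEPT

Derivation:
start: ε-closure({0}) = {0,1,2,4,6,8}
'e' @ 1: {1,2,3,4,6,8}
'e' @ 2: {1,2,3,4,6,8}
'a' @ 3: {5,9}  ✓accept
final: {5,9}; accept 5 in set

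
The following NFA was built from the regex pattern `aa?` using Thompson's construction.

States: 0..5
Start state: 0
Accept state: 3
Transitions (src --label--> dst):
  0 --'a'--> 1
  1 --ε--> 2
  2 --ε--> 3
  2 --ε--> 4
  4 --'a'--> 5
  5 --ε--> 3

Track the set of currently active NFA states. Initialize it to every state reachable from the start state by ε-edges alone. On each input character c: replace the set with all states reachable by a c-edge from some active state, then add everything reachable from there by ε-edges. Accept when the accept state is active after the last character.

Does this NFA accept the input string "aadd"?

Answer: REJECT

Steps:
S₀ = ε-closure({0}) = {0}
'a' @ 1: {1,2,3,4}  (accept∈set)
'a' @ 2: {3,5}  (accept∈set)
'd' @ 3: {}  — no active states
rest 'd' ignored (set empty)
final: {}; accept 3 not in set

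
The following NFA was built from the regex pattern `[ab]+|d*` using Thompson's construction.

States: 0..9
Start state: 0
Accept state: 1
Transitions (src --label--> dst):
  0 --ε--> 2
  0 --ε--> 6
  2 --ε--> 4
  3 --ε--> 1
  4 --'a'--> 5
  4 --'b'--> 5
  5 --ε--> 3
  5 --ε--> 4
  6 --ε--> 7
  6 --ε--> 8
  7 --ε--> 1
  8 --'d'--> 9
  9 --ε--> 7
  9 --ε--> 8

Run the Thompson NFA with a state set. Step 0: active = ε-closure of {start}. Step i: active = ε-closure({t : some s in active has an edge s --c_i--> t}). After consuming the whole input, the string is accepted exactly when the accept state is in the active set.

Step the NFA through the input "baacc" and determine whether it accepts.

S₀ = ε-closure({0}) = {0,1,2,4,6,7,8}
'b' @ 1: {1,3,4,5}  [accepting]
'a' @ 2: {1,3,4,5}  [accepting]
'a' @ 3: {1,3,4,5}  [accepting]
'c' @ 4: {}  — state set empty
rest 'c' ignored (set empty)
after full input: {}  (accept=1 not in)

Answer: REJECT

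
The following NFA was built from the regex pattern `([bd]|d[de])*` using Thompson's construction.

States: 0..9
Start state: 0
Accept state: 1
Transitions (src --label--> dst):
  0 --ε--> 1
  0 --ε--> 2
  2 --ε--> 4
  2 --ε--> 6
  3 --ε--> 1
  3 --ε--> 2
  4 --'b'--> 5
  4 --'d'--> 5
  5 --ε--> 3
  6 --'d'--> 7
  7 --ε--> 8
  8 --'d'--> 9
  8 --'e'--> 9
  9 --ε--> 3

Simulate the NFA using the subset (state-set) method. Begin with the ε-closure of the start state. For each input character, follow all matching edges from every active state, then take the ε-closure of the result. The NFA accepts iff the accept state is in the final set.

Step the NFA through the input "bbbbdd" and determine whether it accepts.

Answer: ACCEPT

Derivation:
start: ε-closure({0}) = {0,1,2,4,6}
'b' @ 1: {1,2,3,4,5,6}  ✓accept
'b' @ 2: {1,2,3,4,5,6}  ✓accept
'b' @ 3: {1,2,3,4,5,6}  ✓accept
'b' @ 4: {1,2,3,4,5,6}  ✓accept
'd' @ 5: {1,2,3,4,5,6,7,8}  ✓accept
'd' @ 6: {1,2,3,4,5,6,7,8,9}  ✓accept
final: {1,2,3,4,5,6,7,8,9}; accept 1 in set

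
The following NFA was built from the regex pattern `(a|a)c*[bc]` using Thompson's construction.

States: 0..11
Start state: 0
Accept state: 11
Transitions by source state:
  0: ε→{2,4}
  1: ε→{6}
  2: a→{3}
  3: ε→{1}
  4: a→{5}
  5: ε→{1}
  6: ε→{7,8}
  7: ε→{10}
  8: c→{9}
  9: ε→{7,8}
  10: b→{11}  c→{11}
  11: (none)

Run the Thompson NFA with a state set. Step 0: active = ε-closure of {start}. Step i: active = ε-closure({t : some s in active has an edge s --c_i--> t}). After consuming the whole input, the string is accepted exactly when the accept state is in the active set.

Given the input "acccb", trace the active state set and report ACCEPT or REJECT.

Answer: ACCEPT

Derivation:
start: ε-closure({0}) = {0,2,4}
'a' @ 1: {1,3,5,6,7,8,10}
'c' @ 2: {7,8,9,10,11}  (accept∈set)
'c' @ 3: {7,8,9,10,11}  (accept∈set)
'c' @ 4: {7,8,9,10,11}  (accept∈set)
'b' @ 5: {11}  (accept∈set)
end set {11} — state 11 in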